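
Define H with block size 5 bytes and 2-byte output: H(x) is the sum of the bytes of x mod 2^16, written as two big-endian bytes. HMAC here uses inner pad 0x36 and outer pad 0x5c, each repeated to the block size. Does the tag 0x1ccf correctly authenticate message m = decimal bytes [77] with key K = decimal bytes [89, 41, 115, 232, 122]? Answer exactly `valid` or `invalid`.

Key decimal bytes [89, 41, 115, 232, 122] = 59 29 73 e8 7a is exactly B = 5 bytes: K' = 59 29 73 e8 7a.
K' ⊕ ipad = 6f 1f 45 de 4c; K' ⊕ opad = 05 75 2f b4 26.
Inner hash: sum = 111+31+69+222+76+77 = 586 → 02 4a.
Outer hash (recomputed tag): sum = 5+117+47+180+38+2+74 = 463 → 01 cf.
Recomputed tag = 01cf; claimed = 1ccf → mismatch.

invalid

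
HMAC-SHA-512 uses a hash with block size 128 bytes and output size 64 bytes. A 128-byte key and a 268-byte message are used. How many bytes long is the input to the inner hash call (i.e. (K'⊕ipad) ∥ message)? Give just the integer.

396

Key is 128 ≤ 128 bytes, zero-padded: |K'| = 128.
Inner input = (K'⊕ipad) ∥ m → 128 + 268 = 396 bytes.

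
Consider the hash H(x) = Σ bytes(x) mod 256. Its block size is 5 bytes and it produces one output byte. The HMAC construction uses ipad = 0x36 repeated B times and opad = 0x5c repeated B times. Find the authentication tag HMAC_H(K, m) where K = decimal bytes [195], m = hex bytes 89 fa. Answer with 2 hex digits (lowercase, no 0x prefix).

5f

Key decimal bytes [195] = c3 is 1 byte ≤ B = 5; zero-pad to 5 bytes: K' = c3 00 00 00 00.
K' ⊕ ipad = f5 36 36 36 36.  K' ⊕ opad = 9f 5c 5c 5c 5c.
Inner input = (K'⊕ipad) ∥ m = f5 36 36 36 36 ∥ 89 fa.
Inner hash: sum = 245+54+54+54+54+137+250 = 848; mod 256 = 80 → 50.
Outer input = (K'⊕opad) ∥ inner = 9f 5c 5c 5c 5c ∥ 50.
Outer hash (tag): sum = 159+92+92+92+92+80 = 607; mod 256 = 95 → 5f.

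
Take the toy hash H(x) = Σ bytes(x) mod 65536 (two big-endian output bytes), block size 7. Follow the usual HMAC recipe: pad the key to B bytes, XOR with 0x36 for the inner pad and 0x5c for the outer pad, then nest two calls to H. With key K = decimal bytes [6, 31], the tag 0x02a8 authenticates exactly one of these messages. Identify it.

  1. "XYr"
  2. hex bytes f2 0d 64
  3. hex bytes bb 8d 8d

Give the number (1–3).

3

Key decimal bytes [6, 31] = 06 1f is 2 bytes ≤ B = 7; zero-pad to 7 bytes: K' = 06 1f 00 00 00 00 00.
K' ⊕ ipad = 30 29 36 36 36 36 36; K' ⊕ opad = 5a 43 5c 5c 5c 5c 5c.
m1: inner = H(30 29 36 36 36 36 36 58 59 72) = 02 8a; tag = H(5a 43 5c 5c 5c 5c 5c 02 8a) = 02f5
m2: inner = H(30 29 36 36 36 36 36 f2 0d 64) = 02 ca; tag = H(5a 43 5c 5c 5c 5c 5c 02 ca) = 0335
m3: inner = H(30 29 36 36 36 36 36 bb 8d 8d) = 03 3c; tag = H(5a 43 5c 5c 5c 5c 5c 03 3c) = 02a8 ← matches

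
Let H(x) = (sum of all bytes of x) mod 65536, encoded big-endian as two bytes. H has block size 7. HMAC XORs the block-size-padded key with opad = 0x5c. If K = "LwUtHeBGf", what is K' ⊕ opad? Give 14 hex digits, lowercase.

Key "LwUtHeBGf" = 4c 77 55 74 48 65 42 47 66 is 9 bytes > B = 7, so hash it first: H(key) = 03 28, then zero-pad to 7 bytes: K' = 03 28 00 00 00 00 00.
XOR each byte with 0x5c: 03⊕5c=5f, 28⊕5c=74, 00⊕5c=5c, 00⊕5c=5c, 00⊕5c=5c, 00⊕5c=5c, 00⊕5c=5c.

5f745c5c5c5c5c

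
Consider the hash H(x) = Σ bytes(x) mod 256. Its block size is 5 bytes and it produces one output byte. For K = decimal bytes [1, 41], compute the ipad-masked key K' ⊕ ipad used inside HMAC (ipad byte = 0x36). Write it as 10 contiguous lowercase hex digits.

Key decimal bytes [1, 41] = 01 29 is 2 bytes ≤ B = 5; zero-pad to 5 bytes: K' = 01 29 00 00 00.
XOR each byte with 0x36: 01⊕36=37, 29⊕36=1f, 00⊕36=36, 00⊕36=36, 00⊕36=36.

371f363636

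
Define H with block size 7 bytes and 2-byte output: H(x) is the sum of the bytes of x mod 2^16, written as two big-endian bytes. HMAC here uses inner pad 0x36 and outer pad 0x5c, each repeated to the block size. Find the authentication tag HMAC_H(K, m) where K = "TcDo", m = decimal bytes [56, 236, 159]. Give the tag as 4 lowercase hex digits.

Key "TcDo" = 54 63 44 6f is 4 bytes ≤ B = 7; zero-pad to 7 bytes: K' = 54 63 44 6f 00 00 00.
K' ⊕ ipad = 62 55 72 59 36 36 36.  K' ⊕ opad = 08 3f 18 33 5c 5c 5c.
Inner input = (K'⊕ipad) ∥ m = 62 55 72 59 36 36 36 ∥ 38 ec 9f.
Inner hash: sum = 98+85+114+89+54+54+54+56+236+159 = 999 → 03 e7.
Outer input = (K'⊕opad) ∥ inner = 08 3f 18 33 5c 5c 5c ∥ 03 e7.
Outer hash (tag): sum = 8+63+24+51+92+92+92+3+231 = 656 → 02 90.

0290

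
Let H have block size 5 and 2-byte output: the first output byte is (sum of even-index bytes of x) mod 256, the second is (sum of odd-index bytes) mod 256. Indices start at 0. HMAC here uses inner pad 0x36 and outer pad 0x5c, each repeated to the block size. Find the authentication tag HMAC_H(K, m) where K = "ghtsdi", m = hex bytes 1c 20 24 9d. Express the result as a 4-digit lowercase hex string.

03a6

Key "ghtsdi" = 67 68 74 73 64 69 is 6 bytes > B = 5, so hash it first: H(key) = 3f 44, then zero-pad to 5 bytes: K' = 3f 44 00 00 00.
K' ⊕ ipad = 09 72 36 36 36.  K' ⊕ opad = 63 18 5c 5c 5c.
Inner input = (K'⊕ipad) ∥ m = 09 72 36 36 36 ∥ 1c 20 24 9d.
Inner hash: even-index sum = 306 mod 256 = 50; odd-index sum = 232 mod 256 = 232 → 32 e8.
Outer input = (K'⊕opad) ∥ inner = 63 18 5c 5c 5c ∥ 32 e8.
Outer hash (tag): even-index sum = 515 mod 256 = 3; odd-index sum = 166 mod 256 = 166 → 03 a6.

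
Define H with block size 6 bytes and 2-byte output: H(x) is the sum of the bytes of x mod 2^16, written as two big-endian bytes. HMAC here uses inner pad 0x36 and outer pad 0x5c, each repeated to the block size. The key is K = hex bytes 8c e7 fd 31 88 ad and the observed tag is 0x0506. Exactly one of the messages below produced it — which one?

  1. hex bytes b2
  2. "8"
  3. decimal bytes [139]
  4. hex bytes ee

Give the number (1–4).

Key hex bytes 8c e7 fd 31 88 ad is exactly B = 6 bytes: K' = 8c e7 fd 31 88 ad.
K' ⊕ ipad = ba d1 cb 07 be 9b; K' ⊕ opad = d0 bb a1 6d d4 f1.
m1: inner = H(ba d1 cb 07 be 9b b2) = 04 68; tag = H(d0 bb a1 6d d4 f1 04 68) = 04ca
m2: inner = H(ba d1 cb 07 be 9b 38) = 03 ee; tag = H(d0 bb a1 6d d4 f1 03 ee) = 054f
m3: inner = H(ba d1 cb 07 be 9b 8b) = 04 41; tag = H(d0 bb a1 6d d4 f1 04 41) = 04a3
m4: inner = H(ba d1 cb 07 be 9b ee) = 04 a4; tag = H(d0 bb a1 6d d4 f1 04 a4) = 0506 ← matches

4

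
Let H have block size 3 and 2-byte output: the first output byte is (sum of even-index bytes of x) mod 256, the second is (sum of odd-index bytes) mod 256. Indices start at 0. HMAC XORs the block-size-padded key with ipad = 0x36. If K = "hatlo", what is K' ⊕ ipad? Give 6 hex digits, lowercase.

Key "hatlo" = 68 61 74 6c 6f is 5 bytes > B = 3, so hash it first: H(key) = 4b cd, then zero-pad to 3 bytes: K' = 4b cd 00.
XOR each byte with 0x36: 4b⊕36=7d, cd⊕36=fb, 00⊕36=36.

7dfb36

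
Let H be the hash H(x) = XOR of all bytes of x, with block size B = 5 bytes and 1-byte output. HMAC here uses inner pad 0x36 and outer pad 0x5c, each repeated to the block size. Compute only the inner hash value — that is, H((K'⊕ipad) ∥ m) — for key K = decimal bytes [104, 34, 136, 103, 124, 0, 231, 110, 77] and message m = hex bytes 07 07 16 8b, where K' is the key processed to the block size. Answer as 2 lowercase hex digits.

b6

Key decimal bytes [104, 34, 136, 103, 124, 0, 231, 110, 77] = 68 22 88 67 7c 00 e7 6e 4d is 9 bytes > B = 5, so hash it first: H(key) = 1d, then zero-pad to 5 bytes: K' = 1d 00 00 00 00.
K' ⊕ ipad = 2b 36 36 36 36.
Inner input = 2b 36 36 36 36 ∥ 07 07 16 8b.
Inner hash: XOR 2b⊕36⊕36⊕36⊕36⊕07⊕07⊕16⊕8b = b6.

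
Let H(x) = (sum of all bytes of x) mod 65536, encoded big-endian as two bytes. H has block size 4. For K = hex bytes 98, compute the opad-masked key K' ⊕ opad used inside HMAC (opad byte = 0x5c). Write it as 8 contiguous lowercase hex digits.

Key hex bytes 98 is 1 byte ≤ B = 4; zero-pad to 4 bytes: K' = 98 00 00 00.
XOR each byte with 0x5c: 98⊕5c=c4, 00⊕5c=5c, 00⊕5c=5c, 00⊕5c=5c.

c45c5c5c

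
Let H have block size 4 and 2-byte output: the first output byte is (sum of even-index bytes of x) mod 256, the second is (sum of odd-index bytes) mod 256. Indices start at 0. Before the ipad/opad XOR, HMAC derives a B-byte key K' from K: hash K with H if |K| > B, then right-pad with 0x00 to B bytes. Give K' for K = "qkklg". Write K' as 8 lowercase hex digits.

|K| = 5 > B = 4, so first hash the key.
H(K): even-index sum = 323 mod 256 = 67; odd-index sum = 215 mod 256 = 215 → 43 d7.
Zero-pad H(K) = 43 d7 to 4 bytes: K' = 43 d7 00 00.

43d70000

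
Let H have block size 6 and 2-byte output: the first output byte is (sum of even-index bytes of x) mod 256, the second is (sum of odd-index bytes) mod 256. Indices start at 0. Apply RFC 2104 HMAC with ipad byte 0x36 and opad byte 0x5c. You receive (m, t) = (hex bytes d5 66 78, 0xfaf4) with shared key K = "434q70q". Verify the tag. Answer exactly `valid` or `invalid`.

Key "434q70q" = 34 33 34 71 37 30 71 is 7 bytes > B = 6, so hash it first: H(key) = 10 d4, then zero-pad to 6 bytes: K' = 10 d4 00 00 00 00.
K' ⊕ ipad = 26 e2 36 36 36 36; K' ⊕ opad = 4c 88 5c 5c 5c 5c.
Inner hash: even-index sum = 479 mod 256 = 223; odd-index sum = 436 mod 256 = 180 → df b4.
Outer hash (recomputed tag): even-index sum = 483 mod 256 = 227; odd-index sum = 500 mod 256 = 244 → e3 f4.
Recomputed tag = e3f4; claimed = faf4 → mismatch.

invalid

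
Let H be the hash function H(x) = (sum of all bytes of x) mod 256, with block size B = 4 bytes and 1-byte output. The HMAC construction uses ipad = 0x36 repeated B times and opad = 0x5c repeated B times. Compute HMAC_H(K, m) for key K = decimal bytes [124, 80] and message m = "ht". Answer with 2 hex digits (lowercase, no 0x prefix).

Key decimal bytes [124, 80] = 7c 50 is 2 bytes ≤ B = 4; zero-pad to 4 bytes: K' = 7c 50 00 00.
K' ⊕ ipad = 4a 66 36 36.  K' ⊕ opad = 20 0c 5c 5c.
Inner input = (K'⊕ipad) ∥ m = 4a 66 36 36 ∥ 68 74.
Inner hash: sum = 74+102+54+54+104+116 = 504; mod 256 = 248 → f8.
Outer input = (K'⊕opad) ∥ inner = 20 0c 5c 5c ∥ f8.
Outer hash (tag): sum = 32+12+92+92+248 = 476; mod 256 = 220 → dc.

dc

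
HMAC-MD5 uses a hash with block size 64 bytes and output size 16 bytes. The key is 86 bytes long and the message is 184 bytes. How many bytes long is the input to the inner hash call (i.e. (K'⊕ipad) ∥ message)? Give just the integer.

Key is 86 > 64 bytes, so it is hashed to 16 bytes then zero-padded to 64: |K'| = 64.
Inner input = (K'⊕ipad) ∥ m → 64 + 184 = 248 bytes.

248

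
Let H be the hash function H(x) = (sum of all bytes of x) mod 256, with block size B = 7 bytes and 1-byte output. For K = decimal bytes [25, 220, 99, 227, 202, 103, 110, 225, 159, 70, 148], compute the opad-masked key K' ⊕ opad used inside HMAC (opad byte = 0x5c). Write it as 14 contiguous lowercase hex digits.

Key decimal bytes [25, 220, 99, 227, 202, 103, 110, 225, 159, 70, 148] = 19 dc 63 e3 ca 67 6e e1 9f 46 94 is 11 bytes > B = 7, so hash it first: H(key) = 34, then zero-pad to 7 bytes: K' = 34 00 00 00 00 00 00.
XOR each byte with 0x5c: 34⊕5c=68, 00⊕5c=5c, 00⊕5c=5c, 00⊕5c=5c, 00⊕5c=5c, 00⊕5c=5c, 00⊕5c=5c.

685c5c5c5c5c5c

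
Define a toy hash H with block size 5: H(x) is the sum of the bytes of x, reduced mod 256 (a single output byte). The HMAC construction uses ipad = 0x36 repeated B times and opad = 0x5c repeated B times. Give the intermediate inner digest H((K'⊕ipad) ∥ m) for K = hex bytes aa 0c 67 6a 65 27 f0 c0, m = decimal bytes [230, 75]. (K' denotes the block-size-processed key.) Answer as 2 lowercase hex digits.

Key hex bytes aa 0c 67 6a 65 27 f0 c0 is 8 bytes > B = 5, so hash it first: H(key) = c3, then zero-pad to 5 bytes: K' = c3 00 00 00 00.
K' ⊕ ipad = f5 36 36 36 36.
Inner input = f5 36 36 36 36 ∥ e6 4b.
Inner hash: sum = 245+54+54+54+54+230+75 = 766; mod 256 = 254 → fe.

fe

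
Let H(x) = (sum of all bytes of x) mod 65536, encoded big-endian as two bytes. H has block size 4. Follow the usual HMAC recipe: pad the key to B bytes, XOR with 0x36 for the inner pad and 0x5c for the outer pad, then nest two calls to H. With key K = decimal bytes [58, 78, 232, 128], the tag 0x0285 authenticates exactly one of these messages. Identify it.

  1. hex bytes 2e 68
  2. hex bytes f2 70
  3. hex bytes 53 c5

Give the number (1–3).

2

Key decimal bytes [58, 78, 232, 128] = 3a 4e e8 80 is exactly B = 4 bytes: K' = 3a 4e e8 80.
K' ⊕ ipad = 0c 78 de b6; K' ⊕ opad = 66 12 b4 dc.
m1: inner = H(0c 78 de b6 2e 68) = 02 ae; tag = H(66 12 b4 dc 02 ae) = 02b8
m2: inner = H(0c 78 de b6 f2 70) = 03 7a; tag = H(66 12 b4 dc 03 7a) = 0285 ← matches
m3: inner = H(0c 78 de b6 53 c5) = 03 30; tag = H(66 12 b4 dc 03 30) = 023b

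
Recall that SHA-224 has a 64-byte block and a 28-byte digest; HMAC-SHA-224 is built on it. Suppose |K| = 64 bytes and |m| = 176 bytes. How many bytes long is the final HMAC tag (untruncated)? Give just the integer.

28

The tag is one SHA-224 digest: 28 bytes.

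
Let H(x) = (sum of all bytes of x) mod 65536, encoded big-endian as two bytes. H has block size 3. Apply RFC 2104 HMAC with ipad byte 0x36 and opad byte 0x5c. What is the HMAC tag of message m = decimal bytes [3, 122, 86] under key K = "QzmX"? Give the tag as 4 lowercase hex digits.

Key "QzmX" = 51 7a 6d 58 is 4 bytes > B = 3, so hash it first: H(key) = 01 90, then zero-pad to 3 bytes: K' = 01 90 00.
K' ⊕ ipad = 37 a6 36.  K' ⊕ opad = 5d cc 5c.
Inner input = (K'⊕ipad) ∥ m = 37 a6 36 ∥ 03 7a 56.
Inner hash: sum = 55+166+54+3+122+86 = 486 → 01 e6.
Outer input = (K'⊕opad) ∥ inner = 5d cc 5c ∥ 01 e6.
Outer hash (tag): sum = 93+204+92+1+230 = 620 → 02 6c.

026c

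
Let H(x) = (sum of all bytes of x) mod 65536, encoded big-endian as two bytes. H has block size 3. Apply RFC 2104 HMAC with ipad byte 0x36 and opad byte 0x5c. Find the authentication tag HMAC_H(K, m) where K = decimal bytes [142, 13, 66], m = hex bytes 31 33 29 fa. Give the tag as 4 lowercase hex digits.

Key decimal bytes [142, 13, 66] = 8e 0d 42 is exactly B = 3 bytes: K' = 8e 0d 42.
K' ⊕ ipad = b8 3b 74.  K' ⊕ opad = d2 51 1e.
Inner input = (K'⊕ipad) ∥ m = b8 3b 74 ∥ 31 33 29 fa.
Inner hash: sum = 184+59+116+49+51+41+250 = 750 → 02 ee.
Outer input = (K'⊕opad) ∥ inner = d2 51 1e ∥ 02 ee.
Outer hash (tag): sum = 210+81+30+2+238 = 561 → 02 31.

0231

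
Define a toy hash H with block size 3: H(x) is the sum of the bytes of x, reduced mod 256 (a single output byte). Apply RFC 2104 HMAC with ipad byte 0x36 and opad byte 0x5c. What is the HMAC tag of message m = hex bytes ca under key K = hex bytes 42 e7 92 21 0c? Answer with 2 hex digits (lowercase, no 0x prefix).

Key hex bytes 42 e7 92 21 0c is 5 bytes > B = 3, so hash it first: H(key) = e8, then zero-pad to 3 bytes: K' = e8 00 00.
K' ⊕ ipad = de 36 36.  K' ⊕ opad = b4 5c 5c.
Inner input = (K'⊕ipad) ∥ m = de 36 36 ∥ ca.
Inner hash: sum = 222+54+54+202 = 532; mod 256 = 20 → 14.
Outer input = (K'⊕opad) ∥ inner = b4 5c 5c ∥ 14.
Outer hash (tag): sum = 180+92+92+20 = 384; mod 256 = 128 → 80.

80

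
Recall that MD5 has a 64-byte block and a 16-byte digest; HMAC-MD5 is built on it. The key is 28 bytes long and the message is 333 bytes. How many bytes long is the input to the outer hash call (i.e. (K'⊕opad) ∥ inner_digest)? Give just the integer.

80

Key is 28 ≤ 64 bytes, zero-padded: |K'| = 64.
Outer input = (K'⊕opad) ∥ H(inner) → 64 + 16 = 80 bytes.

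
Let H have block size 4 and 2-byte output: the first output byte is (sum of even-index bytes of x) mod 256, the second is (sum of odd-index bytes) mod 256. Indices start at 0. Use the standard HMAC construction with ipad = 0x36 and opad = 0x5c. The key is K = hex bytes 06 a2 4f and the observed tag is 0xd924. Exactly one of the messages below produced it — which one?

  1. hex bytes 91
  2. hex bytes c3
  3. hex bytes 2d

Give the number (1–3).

2

Key hex bytes 06 a2 4f is 3 bytes ≤ B = 4; zero-pad to 4 bytes: K' = 06 a2 4f 00.
K' ⊕ ipad = 30 94 79 36; K' ⊕ opad = 5a fe 13 5c.
m1: inner = H(30 94 79 36 91) = 3a ca; tag = H(5a fe 13 5c 3a ca) = a724
m2: inner = H(30 94 79 36 c3) = 6c ca; tag = H(5a fe 13 5c 6c ca) = d924 ← matches
m3: inner = H(30 94 79 36 2d) = d6 ca; tag = H(5a fe 13 5c d6 ca) = 4324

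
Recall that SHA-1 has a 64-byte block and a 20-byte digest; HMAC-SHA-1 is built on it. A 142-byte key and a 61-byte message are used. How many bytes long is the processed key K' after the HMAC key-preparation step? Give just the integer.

Key is 142 > 64 bytes, so it is hashed to 20 bytes then zero-padded to 64: |K'| = 64.

64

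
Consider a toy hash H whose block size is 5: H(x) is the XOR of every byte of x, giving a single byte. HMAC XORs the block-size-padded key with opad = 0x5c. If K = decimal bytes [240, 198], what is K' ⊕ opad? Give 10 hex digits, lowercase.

Key decimal bytes [240, 198] = f0 c6 is 2 bytes ≤ B = 5; zero-pad to 5 bytes: K' = f0 c6 00 00 00.
XOR each byte with 0x5c: f0⊕5c=ac, c6⊕5c=9a, 00⊕5c=5c, 00⊕5c=5c, 00⊕5c=5c.

ac9a5c5c5c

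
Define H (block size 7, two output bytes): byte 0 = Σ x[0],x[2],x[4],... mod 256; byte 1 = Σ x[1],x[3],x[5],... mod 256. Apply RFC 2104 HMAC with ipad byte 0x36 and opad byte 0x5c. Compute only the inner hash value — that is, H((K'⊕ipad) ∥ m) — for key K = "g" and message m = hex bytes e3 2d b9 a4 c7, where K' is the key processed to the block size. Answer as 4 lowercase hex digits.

c405

Key "g" = 67 is 1 byte ≤ B = 7; zero-pad to 7 bytes: K' = 67 00 00 00 00 00 00.
K' ⊕ ipad = 51 36 36 36 36 36 36.
Inner input = 51 36 36 36 36 36 36 ∥ e3 2d b9 a4 c7.
Inner hash: even-index sum = 452 mod 256 = 196; odd-index sum = 773 mod 256 = 5 → c4 05.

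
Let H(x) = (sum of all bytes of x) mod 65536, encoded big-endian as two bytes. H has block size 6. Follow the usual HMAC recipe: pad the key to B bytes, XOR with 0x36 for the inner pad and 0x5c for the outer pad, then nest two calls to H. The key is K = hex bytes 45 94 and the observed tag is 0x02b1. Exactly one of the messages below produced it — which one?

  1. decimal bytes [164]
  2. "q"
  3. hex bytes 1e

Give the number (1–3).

2

Key hex bytes 45 94 is 2 bytes ≤ B = 6; zero-pad to 6 bytes: K' = 45 94 00 00 00 00.
K' ⊕ ipad = 73 a2 36 36 36 36; K' ⊕ opad = 19 c8 5c 5c 5c 5c.
m1: inner = H(73 a2 36 36 36 36 a4) = 02 91; tag = H(19 c8 5c 5c 5c 5c 02 91) = 02e4
m2: inner = H(73 a2 36 36 36 36 71) = 02 5e; tag = H(19 c8 5c 5c 5c 5c 02 5e) = 02b1 ← matches
m3: inner = H(73 a2 36 36 36 36 1e) = 02 0b; tag = H(19 c8 5c 5c 5c 5c 02 0b) = 025e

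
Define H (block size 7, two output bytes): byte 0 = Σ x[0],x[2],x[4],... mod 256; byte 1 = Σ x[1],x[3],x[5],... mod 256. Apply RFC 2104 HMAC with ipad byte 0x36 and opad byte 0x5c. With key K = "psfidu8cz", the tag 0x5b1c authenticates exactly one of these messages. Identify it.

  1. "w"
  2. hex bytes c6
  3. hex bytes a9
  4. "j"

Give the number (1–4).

3

Key "psfidu8cz" = 70 73 66 69 64 75 38 63 7a is 9 bytes > B = 7, so hash it first: H(key) = ec b4, then zero-pad to 7 bytes: K' = ec b4 00 00 00 00 00.
K' ⊕ ipad = da 82 36 36 36 36 36; K' ⊕ opad = b0 e8 5c 5c 5c 5c 5c.
m1: inner = H(da 82 36 36 36 36 36 77) = 7c 65; tag = H(b0 e8 5c 5c 5c 5c 5c 7c 65) = 291c
m2: inner = H(da 82 36 36 36 36 36 c6) = 7c b4; tag = H(b0 e8 5c 5c 5c 5c 5c 7c b4) = 781c
m3: inner = H(da 82 36 36 36 36 36 a9) = 7c 97; tag = H(b0 e8 5c 5c 5c 5c 5c 7c 97) = 5b1c ← matches
m4: inner = H(da 82 36 36 36 36 36 6a) = 7c 58; tag = H(b0 e8 5c 5c 5c 5c 5c 7c 58) = 1c1c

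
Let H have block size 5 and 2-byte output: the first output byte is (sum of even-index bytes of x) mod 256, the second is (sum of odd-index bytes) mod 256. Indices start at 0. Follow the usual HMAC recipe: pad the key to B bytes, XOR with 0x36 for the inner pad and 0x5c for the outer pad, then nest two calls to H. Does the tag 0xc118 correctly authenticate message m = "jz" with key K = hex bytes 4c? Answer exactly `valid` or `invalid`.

Key hex bytes 4c is 1 byte ≤ B = 5; zero-pad to 5 bytes: K' = 4c 00 00 00 00.
K' ⊕ ipad = 7a 36 36 36 36; K' ⊕ opad = 10 5c 5c 5c 5c.
Inner hash: even-index sum = 352 mod 256 = 96; odd-index sum = 214 mod 256 = 214 → 60 d6.
Outer hash (recomputed tag): even-index sum = 414 mod 256 = 158; odd-index sum = 280 mod 256 = 24 → 9e 18.
Recomputed tag = 9e18; claimed = c118 → mismatch.

invalid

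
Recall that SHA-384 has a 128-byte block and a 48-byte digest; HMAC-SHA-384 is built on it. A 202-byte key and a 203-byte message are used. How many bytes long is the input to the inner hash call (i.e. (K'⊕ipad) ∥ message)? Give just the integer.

331

Key is 202 > 128 bytes, so it is hashed to 48 bytes then zero-padded to 128: |K'| = 128.
Inner input = (K'⊕ipad) ∥ m → 128 + 203 = 331 bytes.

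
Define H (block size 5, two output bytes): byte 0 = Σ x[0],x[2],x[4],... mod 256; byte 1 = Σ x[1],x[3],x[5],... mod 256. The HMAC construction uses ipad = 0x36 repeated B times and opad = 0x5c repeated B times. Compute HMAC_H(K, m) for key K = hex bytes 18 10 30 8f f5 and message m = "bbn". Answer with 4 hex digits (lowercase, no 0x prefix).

0878

Key hex bytes 18 10 30 8f f5 is exactly B = 5 bytes: K' = 18 10 30 8f f5.
K' ⊕ ipad = 2e 26 06 b9 c3.  K' ⊕ opad = 44 4c 6c d3 a9.
Inner input = (K'⊕ipad) ∥ m = 2e 26 06 b9 c3 ∥ 62 62 6e.
Inner hash: even-index sum = 345 mod 256 = 89; odd-index sum = 431 mod 256 = 175 → 59 af.
Outer input = (K'⊕opad) ∥ inner = 44 4c 6c d3 a9 ∥ 59 af.
Outer hash (tag): even-index sum = 520 mod 256 = 8; odd-index sum = 376 mod 256 = 120 → 08 78.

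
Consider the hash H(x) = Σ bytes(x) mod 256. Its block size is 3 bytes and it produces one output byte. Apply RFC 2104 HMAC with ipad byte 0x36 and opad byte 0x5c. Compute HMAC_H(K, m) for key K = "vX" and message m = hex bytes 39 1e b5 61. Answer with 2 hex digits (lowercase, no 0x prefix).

Key "vX" = 76 58 is 2 bytes ≤ B = 3; zero-pad to 3 bytes: K' = 76 58 00.
K' ⊕ ipad = 40 6e 36.  K' ⊕ opad = 2a 04 5c.
Inner input = (K'⊕ipad) ∥ m = 40 6e 36 ∥ 39 1e b5 61.
Inner hash: sum = 64+110+54+57+30+181+97 = 593; mod 256 = 81 → 51.
Outer input = (K'⊕opad) ∥ inner = 2a 04 5c ∥ 51.
Outer hash (tag): sum = 42+4+92+81 = 219 → db.

db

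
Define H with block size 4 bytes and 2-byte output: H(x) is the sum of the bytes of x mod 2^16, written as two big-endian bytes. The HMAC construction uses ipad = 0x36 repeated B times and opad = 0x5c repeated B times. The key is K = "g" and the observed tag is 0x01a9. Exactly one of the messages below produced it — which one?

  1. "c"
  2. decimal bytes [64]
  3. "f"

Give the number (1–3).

3

Key "g" = 67 is 1 byte ≤ B = 4; zero-pad to 4 bytes: K' = 67 00 00 00.
K' ⊕ ipad = 51 36 36 36; K' ⊕ opad = 3b 5c 5c 5c.
m1: inner = H(51 36 36 36 63) = 01 56; tag = H(3b 5c 5c 5c 01 56) = 01a6
m2: inner = H(51 36 36 36 40) = 01 33; tag = H(3b 5c 5c 5c 01 33) = 0183
m3: inner = H(51 36 36 36 66) = 01 59; tag = H(3b 5c 5c 5c 01 59) = 01a9 ← matches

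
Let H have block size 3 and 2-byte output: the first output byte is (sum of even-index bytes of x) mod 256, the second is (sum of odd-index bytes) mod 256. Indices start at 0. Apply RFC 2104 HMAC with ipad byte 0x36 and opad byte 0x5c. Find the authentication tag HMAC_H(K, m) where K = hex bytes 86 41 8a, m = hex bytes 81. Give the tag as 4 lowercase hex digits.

Key hex bytes 86 41 8a is exactly B = 3 bytes: K' = 86 41 8a.
K' ⊕ ipad = b0 77 bc.  K' ⊕ opad = da 1d d6.
Inner input = (K'⊕ipad) ∥ m = b0 77 bc ∥ 81.
Inner hash: even-index sum = 364 mod 256 = 108; odd-index sum = 248 mod 256 = 248 → 6c f8.
Outer input = (K'⊕opad) ∥ inner = da 1d d6 ∥ 6c f8.
Outer hash (tag): even-index sum = 680 mod 256 = 168; odd-index sum = 137 mod 256 = 137 → a8 89.

a889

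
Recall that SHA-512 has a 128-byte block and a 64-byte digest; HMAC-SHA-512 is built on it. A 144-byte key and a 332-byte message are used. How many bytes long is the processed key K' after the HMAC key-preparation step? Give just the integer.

128

Key is 144 > 128 bytes, so it is hashed to 64 bytes then zero-padded to 128: |K'| = 128.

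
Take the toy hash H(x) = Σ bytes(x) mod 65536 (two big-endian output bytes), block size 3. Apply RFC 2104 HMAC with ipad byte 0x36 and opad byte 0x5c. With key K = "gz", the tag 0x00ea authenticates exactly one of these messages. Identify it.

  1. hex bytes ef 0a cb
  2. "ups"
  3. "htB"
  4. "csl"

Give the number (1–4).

2

Key "gz" = 67 7a is 2 bytes ≤ B = 3; zero-pad to 3 bytes: K' = 67 7a 00.
K' ⊕ ipad = 51 4c 36; K' ⊕ opad = 3b 26 5c.
m1: inner = H(51 4c 36 ef 0a cb) = 02 97; tag = H(3b 26 5c 02 97) = 0156
m2: inner = H(51 4c 36 75 70 73) = 02 2b; tag = H(3b 26 5c 02 2b) = 00ea ← matches
m3: inner = H(51 4c 36 68 74 42) = 01 f1; tag = H(3b 26 5c 01 f1) = 01af
m4: inner = H(51 4c 36 63 73 6c) = 02 15; tag = H(3b 26 5c 02 15) = 00d4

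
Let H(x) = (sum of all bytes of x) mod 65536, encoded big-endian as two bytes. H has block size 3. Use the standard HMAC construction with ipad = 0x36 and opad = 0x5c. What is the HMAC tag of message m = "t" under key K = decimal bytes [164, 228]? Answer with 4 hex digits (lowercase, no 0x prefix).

Key decimal bytes [164, 228] = a4 e4 is 2 bytes ≤ B = 3; zero-pad to 3 bytes: K' = a4 e4 00.
K' ⊕ ipad = 92 d2 36.  K' ⊕ opad = f8 b8 5c.
Inner input = (K'⊕ipad) ∥ m = 92 d2 36 ∥ 74.
Inner hash: sum = 146+210+54+116 = 526 → 02 0e.
Outer input = (K'⊕opad) ∥ inner = f8 b8 5c ∥ 02 0e.
Outer hash (tag): sum = 248+184+92+2+14 = 540 → 02 1c.

021c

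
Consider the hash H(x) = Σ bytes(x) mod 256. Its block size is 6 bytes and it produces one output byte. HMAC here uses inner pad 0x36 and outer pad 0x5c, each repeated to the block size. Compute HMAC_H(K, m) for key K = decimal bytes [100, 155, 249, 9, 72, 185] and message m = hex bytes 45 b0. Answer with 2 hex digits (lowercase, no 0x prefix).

01

Key decimal bytes [100, 155, 249, 9, 72, 185] = 64 9b f9 09 48 b9 is exactly B = 6 bytes: K' = 64 9b f9 09 48 b9.
K' ⊕ ipad = 52 ad cf 3f 7e 8f.  K' ⊕ opad = 38 c7 a5 55 14 e5.
Inner input = (K'⊕ipad) ∥ m = 52 ad cf 3f 7e 8f ∥ 45 b0.
Inner hash: sum = 82+173+207+63+126+143+69+176 = 1039; mod 256 = 15 → 0f.
Outer input = (K'⊕opad) ∥ inner = 38 c7 a5 55 14 e5 ∥ 0f.
Outer hash (tag): sum = 56+199+165+85+20+229+15 = 769; mod 256 = 1 → 01.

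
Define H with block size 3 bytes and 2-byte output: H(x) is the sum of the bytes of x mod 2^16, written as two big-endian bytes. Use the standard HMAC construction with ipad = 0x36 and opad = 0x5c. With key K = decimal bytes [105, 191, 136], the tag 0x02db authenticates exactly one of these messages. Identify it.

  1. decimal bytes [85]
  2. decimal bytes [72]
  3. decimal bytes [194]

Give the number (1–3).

Key decimal bytes [105, 191, 136] = 69 bf 88 is exactly B = 3 bytes: K' = 69 bf 88.
K' ⊕ ipad = 5f 89 be; K' ⊕ opad = 35 e3 d4.
m1: inner = H(5f 89 be 55) = 01 fb; tag = H(35 e3 d4 01 fb) = 02e8
m2: inner = H(5f 89 be 48) = 01 ee; tag = H(35 e3 d4 01 ee) = 02db ← matches
m3: inner = H(5f 89 be c2) = 02 68; tag = H(35 e3 d4 02 68) = 0256

2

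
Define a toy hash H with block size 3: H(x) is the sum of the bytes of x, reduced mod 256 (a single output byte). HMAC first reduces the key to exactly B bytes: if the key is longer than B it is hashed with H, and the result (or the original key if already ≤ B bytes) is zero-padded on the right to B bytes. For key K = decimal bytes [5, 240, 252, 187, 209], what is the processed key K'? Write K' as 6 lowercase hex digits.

7d0000

|K| = 5 > B = 3, so first hash the key.
H(K): sum = 5+240+252+187+209 = 893; mod 256 = 125 → 7d.
Zero-pad H(K) = 7d to 3 bytes: K' = 7d 00 00.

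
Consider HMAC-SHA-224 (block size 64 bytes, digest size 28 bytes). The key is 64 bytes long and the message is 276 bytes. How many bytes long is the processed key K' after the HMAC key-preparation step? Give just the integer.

64

Key is 64 ≤ 64 bytes, zero-padded: |K'| = 64.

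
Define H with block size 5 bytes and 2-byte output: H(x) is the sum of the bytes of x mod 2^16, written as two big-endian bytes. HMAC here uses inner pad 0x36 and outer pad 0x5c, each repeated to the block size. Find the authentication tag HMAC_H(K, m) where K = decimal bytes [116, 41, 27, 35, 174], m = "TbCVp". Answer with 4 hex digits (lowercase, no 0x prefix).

0351

Key decimal bytes [116, 41, 27, 35, 174] = 74 29 1b 23 ae is exactly B = 5 bytes: K' = 74 29 1b 23 ae.
K' ⊕ ipad = 42 1f 2d 15 98.  K' ⊕ opad = 28 75 47 7f f2.
Inner input = (K'⊕ipad) ∥ m = 42 1f 2d 15 98 ∥ 54 62 43 56 70.
Inner hash: sum = 66+31+45+21+152+84+98+67+86+112 = 762 → 02 fa.
Outer input = (K'⊕opad) ∥ inner = 28 75 47 7f f2 ∥ 02 fa.
Outer hash (tag): sum = 40+117+71+127+242+2+250 = 849 → 03 51.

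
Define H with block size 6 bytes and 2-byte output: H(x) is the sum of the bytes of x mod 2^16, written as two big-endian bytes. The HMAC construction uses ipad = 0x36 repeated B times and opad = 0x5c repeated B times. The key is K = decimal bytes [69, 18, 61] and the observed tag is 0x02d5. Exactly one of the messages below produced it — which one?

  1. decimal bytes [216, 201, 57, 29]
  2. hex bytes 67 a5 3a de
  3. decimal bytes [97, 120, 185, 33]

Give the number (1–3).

Key decimal bytes [69, 18, 61] = 45 12 3d is 3 bytes ≤ B = 6; zero-pad to 6 bytes: K' = 45 12 3d 00 00 00.
K' ⊕ ipad = 73 24 0b 36 36 36; K' ⊕ opad = 19 4e 61 5c 5c 5c.
m1: inner = H(73 24 0b 36 36 36 d8 c9 39 1d) = 03 3b; tag = H(19 4e 61 5c 5c 5c 03 3b) = 021a
m2: inner = H(73 24 0b 36 36 36 67 a5 3a de) = 03 68; tag = H(19 4e 61 5c 5c 5c 03 68) = 0247
m3: inner = H(73 24 0b 36 36 36 61 78 b9 21) = 02 f7; tag = H(19 4e 61 5c 5c 5c 02 f7) = 02d5 ← matches

3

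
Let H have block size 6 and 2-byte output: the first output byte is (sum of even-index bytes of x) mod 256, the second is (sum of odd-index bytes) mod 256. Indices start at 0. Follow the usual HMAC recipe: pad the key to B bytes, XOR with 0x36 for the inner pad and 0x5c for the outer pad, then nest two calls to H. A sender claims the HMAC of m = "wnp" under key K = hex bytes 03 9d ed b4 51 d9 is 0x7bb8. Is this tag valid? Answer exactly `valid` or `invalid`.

Key hex bytes 03 9d ed b4 51 d9 is exactly B = 6 bytes: K' = 03 9d ed b4 51 d9.
K' ⊕ ipad = 35 ab db 82 67 ef; K' ⊕ opad = 5f c1 b1 e8 0d 85.
Inner hash: even-index sum = 606 mod 256 = 94; odd-index sum = 650 mod 256 = 138 → 5e 8a.
Outer hash (recomputed tag): even-index sum = 379 mod 256 = 123; odd-index sum = 696 mod 256 = 184 → 7b b8.
Recomputed tag = 7bb8; claimed = 7bb8 → match.

valid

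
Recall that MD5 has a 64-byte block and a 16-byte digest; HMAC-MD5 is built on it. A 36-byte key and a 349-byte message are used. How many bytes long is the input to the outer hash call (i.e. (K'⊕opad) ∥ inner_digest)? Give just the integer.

80

Key is 36 ≤ 64 bytes, zero-padded: |K'| = 64.
Outer input = (K'⊕opad) ∥ H(inner) → 64 + 16 = 80 bytes.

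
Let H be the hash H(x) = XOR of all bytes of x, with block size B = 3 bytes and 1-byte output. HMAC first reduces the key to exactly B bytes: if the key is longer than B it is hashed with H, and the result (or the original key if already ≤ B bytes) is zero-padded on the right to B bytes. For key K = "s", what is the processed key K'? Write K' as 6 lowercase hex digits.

Key "s" = 73 is 1 byte ≤ B = 3; zero-pad to 3 bytes: K' = 73 00 00.

730000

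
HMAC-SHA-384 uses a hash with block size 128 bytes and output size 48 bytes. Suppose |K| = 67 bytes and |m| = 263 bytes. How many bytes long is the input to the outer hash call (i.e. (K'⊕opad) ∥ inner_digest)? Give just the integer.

176

Key is 67 ≤ 128 bytes, zero-padded: |K'| = 128.
Outer input = (K'⊕opad) ∥ H(inner) → 128 + 48 = 176 bytes.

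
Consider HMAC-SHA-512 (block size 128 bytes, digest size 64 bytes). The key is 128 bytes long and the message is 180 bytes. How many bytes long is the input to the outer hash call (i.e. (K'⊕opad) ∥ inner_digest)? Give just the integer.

Key is 128 ≤ 128 bytes, zero-padded: |K'| = 128.
Outer input = (K'⊕opad) ∥ H(inner) → 128 + 64 = 192 bytes.

192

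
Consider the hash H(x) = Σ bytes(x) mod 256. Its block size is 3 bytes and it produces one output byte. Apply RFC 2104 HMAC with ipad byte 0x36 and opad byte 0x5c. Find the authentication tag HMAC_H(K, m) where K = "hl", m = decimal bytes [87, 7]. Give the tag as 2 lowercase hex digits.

Key "hl" = 68 6c is 2 bytes ≤ B = 3; zero-pad to 3 bytes: K' = 68 6c 00.
K' ⊕ ipad = 5e 5a 36.  K' ⊕ opad = 34 30 5c.
Inner input = (K'⊕ipad) ∥ m = 5e 5a 36 ∥ 57 07.
Inner hash: sum = 94+90+54+87+7 = 332; mod 256 = 76 → 4c.
Outer input = (K'⊕opad) ∥ inner = 34 30 5c ∥ 4c.
Outer hash (tag): sum = 52+48+92+76 = 268; mod 256 = 12 → 0c.

0c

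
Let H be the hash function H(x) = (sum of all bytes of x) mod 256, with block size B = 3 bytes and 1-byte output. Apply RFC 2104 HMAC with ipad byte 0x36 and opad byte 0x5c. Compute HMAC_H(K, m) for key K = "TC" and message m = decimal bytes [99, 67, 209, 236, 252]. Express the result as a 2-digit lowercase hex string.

ef

Key "TC" = 54 43 is 2 bytes ≤ B = 3; zero-pad to 3 bytes: K' = 54 43 00.
K' ⊕ ipad = 62 75 36.  K' ⊕ opad = 08 1f 5c.
Inner input = (K'⊕ipad) ∥ m = 62 75 36 ∥ 63 43 d1 ec fc.
Inner hash: sum = 98+117+54+99+67+209+236+252 = 1132; mod 256 = 108 → 6c.
Outer input = (K'⊕opad) ∥ inner = 08 1f 5c ∥ 6c.
Outer hash (tag): sum = 8+31+92+108 = 239 → ef.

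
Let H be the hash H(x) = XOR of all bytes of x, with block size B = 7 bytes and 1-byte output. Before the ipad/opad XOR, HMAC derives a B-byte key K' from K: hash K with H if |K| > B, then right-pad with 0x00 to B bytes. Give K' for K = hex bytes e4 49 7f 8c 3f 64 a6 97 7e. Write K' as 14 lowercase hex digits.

|K| = 9 > B = 7, so first hash the key.
H(K): XOR e4⊕49⊕7f⊕8c⊕3f⊕64⊕a6⊕97⊕7e = 4a.
Zero-pad H(K) = 4a to 7 bytes: K' = 4a 00 00 00 00 00 00.

4a000000000000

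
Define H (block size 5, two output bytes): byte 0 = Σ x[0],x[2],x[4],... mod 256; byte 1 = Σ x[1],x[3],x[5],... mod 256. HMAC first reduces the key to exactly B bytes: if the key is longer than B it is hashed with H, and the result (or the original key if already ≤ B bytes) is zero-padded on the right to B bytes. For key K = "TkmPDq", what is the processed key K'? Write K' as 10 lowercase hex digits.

052c000000

|K| = 6 > B = 5, so first hash the key.
H(K): even-index sum = 261 mod 256 = 5; odd-index sum = 300 mod 256 = 44 → 05 2c.
Zero-pad H(K) = 05 2c to 5 bytes: K' = 05 2c 00 00 00.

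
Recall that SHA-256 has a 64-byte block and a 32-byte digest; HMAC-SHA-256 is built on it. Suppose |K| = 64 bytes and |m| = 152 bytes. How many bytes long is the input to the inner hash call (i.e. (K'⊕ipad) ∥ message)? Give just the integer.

216

Key is 64 ≤ 64 bytes, zero-padded: |K'| = 64.
Inner input = (K'⊕ipad) ∥ m → 64 + 152 = 216 bytes.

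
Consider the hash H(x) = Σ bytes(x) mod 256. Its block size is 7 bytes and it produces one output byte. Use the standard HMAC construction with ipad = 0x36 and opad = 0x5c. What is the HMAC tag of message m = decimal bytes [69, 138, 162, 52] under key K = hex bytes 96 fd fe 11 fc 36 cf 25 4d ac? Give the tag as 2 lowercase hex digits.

a5

Key hex bytes 96 fd fe 11 fc 36 cf 25 4d ac is 10 bytes > B = 7, so hash it first: H(key) = c1, then zero-pad to 7 bytes: K' = c1 00 00 00 00 00 00.
K' ⊕ ipad = f7 36 36 36 36 36 36.  K' ⊕ opad = 9d 5c 5c 5c 5c 5c 5c.
Inner input = (K'⊕ipad) ∥ m = f7 36 36 36 36 36 36 ∥ 45 8a a2 34.
Inner hash: sum = 247+54+54+54+54+54+54+69+138+162+52 = 992; mod 256 = 224 → e0.
Outer input = (K'⊕opad) ∥ inner = 9d 5c 5c 5c 5c 5c 5c ∥ e0.
Outer hash (tag): sum = 157+92+92+92+92+92+92+224 = 933; mod 256 = 165 → a5.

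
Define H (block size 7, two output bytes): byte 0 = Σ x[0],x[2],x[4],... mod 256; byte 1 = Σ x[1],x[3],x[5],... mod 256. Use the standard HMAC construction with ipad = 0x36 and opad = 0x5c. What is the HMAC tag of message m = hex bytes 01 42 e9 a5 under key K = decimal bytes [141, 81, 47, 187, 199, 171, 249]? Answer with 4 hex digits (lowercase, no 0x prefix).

Key decimal bytes [141, 81, 47, 187, 199, 171, 249] = 8d 51 2f bb c7 ab f9 is exactly B = 7 bytes: K' = 8d 51 2f bb c7 ab f9.
K' ⊕ ipad = bb 67 19 8d f1 9d cf.  K' ⊕ opad = d1 0d 73 e7 9b f7 a5.
Inner input = (K'⊕ipad) ∥ m = bb 67 19 8d f1 9d cf ∥ 01 42 e9 a5.
Inner hash: even-index sum = 891 mod 256 = 123; odd-index sum = 635 mod 256 = 123 → 7b 7b.
Outer input = (K'⊕opad) ∥ inner = d1 0d 73 e7 9b f7 a5 ∥ 7b 7b.
Outer hash (tag): even-index sum = 767 mod 256 = 255; odd-index sum = 614 mod 256 = 102 → ff 66.

ff66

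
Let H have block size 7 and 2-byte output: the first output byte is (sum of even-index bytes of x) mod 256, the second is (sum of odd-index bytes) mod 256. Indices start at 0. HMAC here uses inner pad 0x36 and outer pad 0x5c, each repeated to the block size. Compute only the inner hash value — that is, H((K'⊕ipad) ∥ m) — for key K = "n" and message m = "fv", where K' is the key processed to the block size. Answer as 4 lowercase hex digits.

Key "n" = 6e is 1 byte ≤ B = 7; zero-pad to 7 bytes: K' = 6e 00 00 00 00 00 00.
K' ⊕ ipad = 58 36 36 36 36 36 36.
Inner input = 58 36 36 36 36 36 36 ∥ 66 76.
Inner hash: even-index sum = 368 mod 256 = 112; odd-index sum = 264 mod 256 = 8 → 70 08.

7008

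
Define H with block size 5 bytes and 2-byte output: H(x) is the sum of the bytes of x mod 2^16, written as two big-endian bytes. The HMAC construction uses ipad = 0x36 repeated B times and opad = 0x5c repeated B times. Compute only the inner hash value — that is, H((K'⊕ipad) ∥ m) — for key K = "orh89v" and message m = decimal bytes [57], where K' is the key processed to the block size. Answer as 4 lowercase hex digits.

Key "orh89v" = 6f 72 68 38 39 76 is 6 bytes > B = 5, so hash it first: H(key) = 02 30, then zero-pad to 5 bytes: K' = 02 30 00 00 00.
K' ⊕ ipad = 34 06 36 36 36.
Inner input = 34 06 36 36 36 ∥ 39.
Inner hash: sum = 52+6+54+54+54+57 = 277 → 01 15.

0115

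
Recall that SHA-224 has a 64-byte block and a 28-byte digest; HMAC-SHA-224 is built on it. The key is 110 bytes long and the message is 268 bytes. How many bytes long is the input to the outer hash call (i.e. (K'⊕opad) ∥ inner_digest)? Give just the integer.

92

Key is 110 > 64 bytes, so it is hashed to 28 bytes then zero-padded to 64: |K'| = 64.
Outer input = (K'⊕opad) ∥ H(inner) → 64 + 28 = 92 bytes.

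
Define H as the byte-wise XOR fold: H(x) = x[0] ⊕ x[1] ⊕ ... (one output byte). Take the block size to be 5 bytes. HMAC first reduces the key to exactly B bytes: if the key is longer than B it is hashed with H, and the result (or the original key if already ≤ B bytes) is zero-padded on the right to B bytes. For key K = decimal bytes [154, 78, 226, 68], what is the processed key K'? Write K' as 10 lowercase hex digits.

9a4ee24400

Key decimal bytes [154, 78, 226, 68] = 9a 4e e2 44 is 4 bytes ≤ B = 5; zero-pad to 5 bytes: K' = 9a 4e e2 44 00.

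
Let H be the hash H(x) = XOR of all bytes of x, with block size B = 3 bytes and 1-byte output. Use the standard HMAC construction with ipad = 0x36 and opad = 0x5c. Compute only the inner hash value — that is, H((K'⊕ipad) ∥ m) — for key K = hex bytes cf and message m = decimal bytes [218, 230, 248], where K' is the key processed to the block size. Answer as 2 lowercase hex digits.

3d

Key hex bytes cf is 1 byte ≤ B = 3; zero-pad to 3 bytes: K' = cf 00 00.
K' ⊕ ipad = f9 36 36.
Inner input = f9 36 36 ∥ da e6 f8.
Inner hash: XOR f9⊕36⊕36⊕da⊕e6⊕f8 = 3d.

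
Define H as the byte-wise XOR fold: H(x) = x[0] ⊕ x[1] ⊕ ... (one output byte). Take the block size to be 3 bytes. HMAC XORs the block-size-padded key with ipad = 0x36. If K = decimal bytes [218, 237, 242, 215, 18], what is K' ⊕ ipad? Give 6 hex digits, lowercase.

Key decimal bytes [218, 237, 242, 215, 18] = da ed f2 d7 12 is 5 bytes > B = 3, so hash it first: H(key) = 00, then zero-pad to 3 bytes: K' = 00 00 00.
XOR each byte with 0x36: 00⊕36=36, 00⊕36=36, 00⊕36=36.

363636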